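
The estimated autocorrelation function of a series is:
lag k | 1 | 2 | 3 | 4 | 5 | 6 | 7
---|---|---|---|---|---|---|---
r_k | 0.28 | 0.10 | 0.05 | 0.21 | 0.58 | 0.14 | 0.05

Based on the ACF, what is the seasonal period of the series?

The largest autocorrelation is r_5 = 0.58; the remaining lags stay at or below 0.28. The elevated value at lag 1 (0.28), dropping to 0.10 at lag 2, reflects decaying short-term dependence rather than seasonality.
The dominant spike at lag 5 indicates a seasonal period of 5.

5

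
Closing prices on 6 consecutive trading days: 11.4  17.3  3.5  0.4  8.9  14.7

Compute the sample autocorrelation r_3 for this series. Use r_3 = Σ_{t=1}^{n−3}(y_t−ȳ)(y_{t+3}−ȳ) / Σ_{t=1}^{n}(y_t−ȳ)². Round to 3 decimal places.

-0.253

Mean ȳ = (11.4 + 17.3 + 3.5 + 0.4 + 8.9 + 14.7)/6 = 9.3667
Deviations from mean: 2.0333, 7.9333, -5.8667, -8.9667, -0.4667, 5.3333
Σ(y_t−ȳ)(y_{t+3}−ȳ) = (-18.2322) + (-3.7022) + (-31.2889) = -53.2233
Denominator Σ(y_t−ȳ)² = 210.5533
r_3 = -53.2233 / 210.5533 = -0.253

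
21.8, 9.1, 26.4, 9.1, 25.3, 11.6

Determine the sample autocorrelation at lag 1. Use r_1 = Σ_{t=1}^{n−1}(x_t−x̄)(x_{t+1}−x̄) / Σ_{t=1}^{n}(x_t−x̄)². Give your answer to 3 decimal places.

Mean x̄ = (21.8 + 9.1 + 26.4 + 9.1 + 25.3 + 11.6)/6 = 17.2167
Deviations from mean: 4.5833, -8.1167, 9.1833, -8.1167, 8.0833, -5.6167
Σ(x_t−x̄)(x_{t+1}−x̄) = (-37.2014) + (-74.5381) + (-74.5381) + (-65.6097) + (-45.4014) = -297.2886
Denominator Σ(x_t−x̄)² = 333.9883
r_1 = -297.2886 / 333.9883 = -0.890

-0.890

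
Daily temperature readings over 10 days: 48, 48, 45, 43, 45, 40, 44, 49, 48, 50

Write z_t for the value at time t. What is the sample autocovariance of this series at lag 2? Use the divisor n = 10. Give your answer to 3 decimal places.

0.300

Mean z̄ = (48 + 48 + 45 + 43 + 45 + 40 + 44 + 49 + 48 + 50)/10 = 46.0000
Σ_{t=1}^{8}(z_t−z̄)(z_{t+2}−z̄) = 3.0000
γ_2 = 3.0000 / 10 = 0.300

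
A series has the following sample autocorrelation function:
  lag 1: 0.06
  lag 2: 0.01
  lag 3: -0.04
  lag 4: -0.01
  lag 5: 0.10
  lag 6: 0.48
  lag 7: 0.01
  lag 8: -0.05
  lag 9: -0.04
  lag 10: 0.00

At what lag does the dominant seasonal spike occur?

The largest autocorrelation is r_6 = 0.48; the remaining lags stay at or below 0.10.
The dominant spike at lag 6 indicates a seasonal period of 6.

6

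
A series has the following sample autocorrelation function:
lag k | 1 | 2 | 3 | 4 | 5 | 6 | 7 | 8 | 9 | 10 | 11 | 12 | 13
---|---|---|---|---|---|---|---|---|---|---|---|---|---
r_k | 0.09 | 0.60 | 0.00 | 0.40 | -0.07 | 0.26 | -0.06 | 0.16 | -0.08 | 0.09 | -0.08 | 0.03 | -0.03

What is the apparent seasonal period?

2

The largest autocorrelation is r_2 = 0.60, with weaker echoes at lags 4 (0.40), 6 (0.26) and 8 (0.16); the remaining lags stay at or below 0.09.
The dominant spike at lag 2 indicates a seasonal period of 2.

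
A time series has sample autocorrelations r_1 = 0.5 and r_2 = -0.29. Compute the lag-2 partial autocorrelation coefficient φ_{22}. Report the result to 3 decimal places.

φ_{22} = (r_2 − r_1²) / (1 − r_1²)
r_1² = (0.5)² = 0.25
Numerator = -0.29 − 0.2500 = -0.5400; denominator = 1 − 0.2500 = 0.7500
φ_{22} = -0.5400 / 0.7500 = -0.720

-0.720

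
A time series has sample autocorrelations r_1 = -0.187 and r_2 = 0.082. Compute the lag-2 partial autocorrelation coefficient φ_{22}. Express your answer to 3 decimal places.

0.049

φ_{22} = (r_2 − r_1²) / (1 − r_1²)
r_1² = (-0.187)² = 0.034969
Numerator = 0.082 − 0.0350 = 0.0470; denominator = 1 − 0.0350 = 0.9650
φ_{22} = 0.0470 / 0.9650 = 0.049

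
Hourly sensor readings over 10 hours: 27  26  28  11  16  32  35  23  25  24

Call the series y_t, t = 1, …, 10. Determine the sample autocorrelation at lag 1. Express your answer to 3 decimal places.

Mean ȳ = (27 + 26 + 28 + 11 + 16 + 32 + 35 + 23 + 25 + 24)/10 = 24.7000
Numerator Σ_{t=1}^{9}(y_t−ȳ)(y_{t+1}−ȳ) = 74.7100
Denominator Σ(y_t−ȳ)² = 444.1000
r_1 = 74.7100 / 444.1000 = 0.168

0.168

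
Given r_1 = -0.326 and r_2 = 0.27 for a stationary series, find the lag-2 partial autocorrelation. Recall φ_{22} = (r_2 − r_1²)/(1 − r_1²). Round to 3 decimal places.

0.183

φ_{22} = (r_2 − r_1²) / (1 − r_1²)
r_1² = (-0.326)² = 0.106276
Numerator = 0.27 − 0.1063 = 0.1637; denominator = 1 − 0.1063 = 0.8937
φ_{22} = 0.1637 / 0.8937 = 0.183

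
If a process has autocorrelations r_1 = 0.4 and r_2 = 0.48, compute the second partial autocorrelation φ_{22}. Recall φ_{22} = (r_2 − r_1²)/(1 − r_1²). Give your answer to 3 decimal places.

φ_{22} = (r_2 − r_1²) / (1 − r_1²)
r_1² = (0.4)² = 0.16
Numerator = 0.48 − 0.1600 = 0.3200; denominator = 1 − 0.1600 = 0.8400
φ_{22} = 0.3200 / 0.8400 = 0.381

0.381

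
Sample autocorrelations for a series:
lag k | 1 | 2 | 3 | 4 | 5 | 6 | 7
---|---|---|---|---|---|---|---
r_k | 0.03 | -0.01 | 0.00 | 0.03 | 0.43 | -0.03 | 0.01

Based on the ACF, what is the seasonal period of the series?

5

The largest autocorrelation is r_5 = 0.43; the remaining lags stay at or below 0.03.
The dominant spike at lag 5 indicates a seasonal period of 5.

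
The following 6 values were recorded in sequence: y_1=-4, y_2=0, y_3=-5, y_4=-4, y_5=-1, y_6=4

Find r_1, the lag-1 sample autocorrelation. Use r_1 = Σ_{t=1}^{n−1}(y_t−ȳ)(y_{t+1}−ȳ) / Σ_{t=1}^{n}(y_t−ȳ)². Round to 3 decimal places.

0.010

Mean ȳ = (-4 + 0 − 5 − 4 − 1 + 4)/6 = -1.6667
Σ(y_t−ȳ)(y_{t+1}−ȳ) = (-3.8889) + (-5.5556) + (7.7778) + (-1.5556) + (3.7778) = 0.5556
Denominator Σ(y_t−ȳ)² = 57.3333
r_1 = 0.5556 / 57.3333 = 0.010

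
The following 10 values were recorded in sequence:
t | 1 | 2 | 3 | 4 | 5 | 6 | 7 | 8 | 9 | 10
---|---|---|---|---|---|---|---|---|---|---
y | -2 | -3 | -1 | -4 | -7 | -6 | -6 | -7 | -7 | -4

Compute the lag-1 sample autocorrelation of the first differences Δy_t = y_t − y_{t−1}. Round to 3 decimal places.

-0.088

First differences Δy: -1, 2, -3, -3, 1, 0, -1, 0, 3
Mean of differences = -0.2222
Numerator Σ(Δy_t−Δȳ)(Δy_{t+1}−Δȳ) = -2.9383
Denominator Σ(Δy_t−Δȳ)² = 33.5556
r_1(Δy) = -2.9383 / 33.5556 = -0.088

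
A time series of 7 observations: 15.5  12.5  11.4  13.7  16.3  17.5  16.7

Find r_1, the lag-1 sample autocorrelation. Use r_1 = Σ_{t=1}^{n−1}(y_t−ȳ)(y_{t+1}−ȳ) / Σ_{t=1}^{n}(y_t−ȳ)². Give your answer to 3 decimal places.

Mean ȳ = (15.5 + 12.5 + 11.4 + 13.7 + 16.3 + 17.5 + 16.7)/7 = 14.8000
Deviations from mean: 0.7000, -2.3000, -3.4000, -1.1000, 1.5000, 2.7000, 1.9000
Σ(y_t−ȳ)(y_{t+1}−ȳ) = (-1.6100) + (7.8200) + (3.7400) + (-1.6500) + (4.0500) + (5.1300) = 17.4800
Denominator Σ(y_t−ȳ)² = 31.7000
r_1 = 17.4800 / 31.7000 = 0.551

0.551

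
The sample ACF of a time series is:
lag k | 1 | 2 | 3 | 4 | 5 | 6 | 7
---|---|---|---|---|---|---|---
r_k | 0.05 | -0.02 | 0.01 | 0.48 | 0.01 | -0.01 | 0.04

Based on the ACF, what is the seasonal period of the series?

The largest autocorrelation is r_4 = 0.48; the remaining lags stay at or below 0.05.
The dominant spike at lag 4 indicates a seasonal period of 4.

4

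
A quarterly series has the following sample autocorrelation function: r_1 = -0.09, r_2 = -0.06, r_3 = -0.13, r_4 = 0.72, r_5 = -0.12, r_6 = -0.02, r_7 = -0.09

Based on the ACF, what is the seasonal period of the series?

The largest autocorrelation is r_4 = 0.72; the remaining lags stay at or below -0.02.
The dominant spike at lag 4 indicates a seasonal period of 4.

4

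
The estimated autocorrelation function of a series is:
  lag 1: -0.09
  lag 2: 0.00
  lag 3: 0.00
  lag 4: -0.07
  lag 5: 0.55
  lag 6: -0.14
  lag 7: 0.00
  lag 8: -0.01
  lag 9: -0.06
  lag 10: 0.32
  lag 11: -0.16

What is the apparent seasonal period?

5

The largest autocorrelation is r_5 = 0.55, with a weaker echo at lag 10 (0.32); the remaining lags stay at or below 0.00.
The dominant spike at lag 5 indicates a seasonal period of 5.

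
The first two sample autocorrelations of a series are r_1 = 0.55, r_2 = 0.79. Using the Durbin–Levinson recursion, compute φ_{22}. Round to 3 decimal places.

0.699

φ_{22} = (r_2 − r_1²) / (1 − r_1²)
r_1² = (0.55)² = 0.3025
Numerator = 0.79 − 0.3025 = 0.4875; denominator = 1 − 0.3025 = 0.6975
φ_{22} = 0.4875 / 0.6975 = 0.699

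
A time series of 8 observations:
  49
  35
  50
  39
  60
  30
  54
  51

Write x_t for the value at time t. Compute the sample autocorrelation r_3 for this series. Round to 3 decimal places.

-0.306

Mean x̄ = (49 + 35 + 50 + 39 + 60 + 30 + 54 + 51)/8 = 46.0000
Deviations from mean: 3.0000, -11.0000, 4.0000, -7.0000, 14.0000, -16.0000, 8.0000, 5.0000
Σ(x_t−x̄)(x_{t+3}−x̄) = (-21.0000) + (-154.0000) + (-64.0000) + (-56.0000) + (70.0000) = -225.0000
Denominator Σ(x_t−x̄)² = 736.0000
r_3 = -225.0000 / 736.0000 = -0.306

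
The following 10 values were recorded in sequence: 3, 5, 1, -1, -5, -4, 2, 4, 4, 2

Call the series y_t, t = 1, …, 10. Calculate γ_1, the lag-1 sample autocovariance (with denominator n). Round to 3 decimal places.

6.019

Mean ȳ = (3 + 5 + 1 − 1 − 5 − 4 + 2 + 4 + 4 + 2)/10 = 1.1000
Σ_{t=1}^{9}(y_t−ȳ)(y_{t+1}−ȳ) = 60.1900
γ_1 = 60.1900 / 10 = 6.019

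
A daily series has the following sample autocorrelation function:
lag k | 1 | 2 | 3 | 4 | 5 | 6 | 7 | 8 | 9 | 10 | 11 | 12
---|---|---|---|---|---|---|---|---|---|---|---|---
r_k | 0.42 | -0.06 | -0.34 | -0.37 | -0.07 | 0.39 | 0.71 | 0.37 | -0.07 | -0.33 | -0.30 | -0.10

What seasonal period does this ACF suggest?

The largest autocorrelation is r_7 = 0.71; the remaining lags stay at or below 0.42.
The dominant spike at lag 7 indicates a seasonal period of 7.

7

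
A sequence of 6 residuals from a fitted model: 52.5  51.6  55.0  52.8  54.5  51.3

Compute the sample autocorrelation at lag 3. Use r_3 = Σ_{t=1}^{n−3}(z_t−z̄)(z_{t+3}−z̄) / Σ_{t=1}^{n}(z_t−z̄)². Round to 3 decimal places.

Mean z̄ = (52.5 + 51.6 + 55.0 + 52.8 + 54.5 + 51.3)/6 = 52.9500
Deviations from mean: -0.4500, -1.3500, 2.0500, -0.1500, 1.5500, -1.6500
Σ(z_t−z̄)(z_{t+3}−z̄) = (0.0675) + (-2.0925) + (-3.3825) = -5.4075
Denominator Σ(z_t−z̄)² = 11.3750
r_3 = -5.4075 / 11.3750 = -0.475

-0.475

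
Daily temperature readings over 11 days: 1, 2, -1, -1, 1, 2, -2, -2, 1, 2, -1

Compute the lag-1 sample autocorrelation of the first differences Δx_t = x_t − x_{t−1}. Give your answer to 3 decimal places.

First differences Δx: 1, -3, 0, 2, 1, -4, 0, 3, 1, -3
Mean of differences = -0.2000
Numerator Σ(Δx_t−Δx̄)(Δx_{t+1}−Δx̄) = -5.0400
Denominator Σ(Δx_t−Δx̄)² = 49.6000
r_1(Δx) = -5.0400 / 49.6000 = -0.102

-0.102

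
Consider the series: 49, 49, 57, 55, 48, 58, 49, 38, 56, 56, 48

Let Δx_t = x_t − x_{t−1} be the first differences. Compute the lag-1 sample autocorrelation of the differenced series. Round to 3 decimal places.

First differences Δx: 0, 8, -2, -7, 10, -9, -11, 18, 0, -8
Mean of differences = -0.1000
Numerator Σ(Δx_t−Δx̄)(Δx_{t+1}−Δx̄) = -260.3100
Denominator Σ(Δx_t−Δx̄)² = 806.9000
r_1(Δx) = -260.3100 / 806.9000 = -0.323

-0.323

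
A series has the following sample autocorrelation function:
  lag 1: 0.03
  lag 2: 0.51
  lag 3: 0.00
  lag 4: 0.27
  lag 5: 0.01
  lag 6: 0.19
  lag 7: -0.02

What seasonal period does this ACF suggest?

2

The largest autocorrelation is r_2 = 0.51, with weaker echoes at lags 4 (0.27) and 6 (0.19); the remaining lags stay at or below 0.03.
The dominant spike at lag 2 indicates a seasonal period of 2.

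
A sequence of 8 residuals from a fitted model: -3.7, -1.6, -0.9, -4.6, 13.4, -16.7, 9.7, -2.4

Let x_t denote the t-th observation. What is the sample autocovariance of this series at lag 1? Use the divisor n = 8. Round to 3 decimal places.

-57.563

Mean x̄ = (-3.7 − 1.6 − 0.9 − 4.6 + 13.4 − 16.7 + 9.7 − 2.4)/8 = -0.8500
Σ_{t=1}^{7}(x_t−x̄)(x_{t+1}−x̄) = -460.5075
γ_1 = -460.5075 / 8 = -57.563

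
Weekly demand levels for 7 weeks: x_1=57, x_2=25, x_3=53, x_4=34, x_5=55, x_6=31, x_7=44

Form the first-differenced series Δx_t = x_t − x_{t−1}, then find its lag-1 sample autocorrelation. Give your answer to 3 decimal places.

First differences Δx: -32, 28, -19, 21, -24, 13
Mean of differences = -2.1667
Numerator Σ(Δx_t−Δx̄)(Δx_{t+1}−Δx̄) = -2634.6944
Denominator Σ(Δx_t−Δx̄)² = 3326.8333
r_1(Δx) = -2634.6944 / 3326.8333 = -0.792

-0.792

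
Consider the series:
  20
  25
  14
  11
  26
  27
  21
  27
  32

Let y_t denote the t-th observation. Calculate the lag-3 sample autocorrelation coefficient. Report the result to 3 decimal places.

Mean ȳ = (20 + 25 + 14 + 11 + 26 + 27 + 21 + 27 + 32)/9 = 22.5556
Σ(y_t−ȳ)(y_{t+3}−ȳ) = (29.5309) + (8.4198) + (-38.0247) + (17.9753) + (15.3086) + (41.9753) = 75.1852
Denominator Σ(y_t−ȳ)² = 362.2222
r_3 = 75.1852 / 362.2222 = 0.208

0.208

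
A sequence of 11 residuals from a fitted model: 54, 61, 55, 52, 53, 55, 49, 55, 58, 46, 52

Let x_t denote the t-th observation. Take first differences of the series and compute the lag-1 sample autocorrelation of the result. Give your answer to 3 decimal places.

-0.462

First differences Δx: 7, -6, -3, 1, 2, -6, 6, 3, -12, 6
Mean of differences = -0.2000
Numerator Σ(Δx_t−Δx̄)(Δx_{t+1}−Δx̄) = -166.0400
Denominator Σ(Δx_t−Δx̄)² = 359.6000
r_1(Δx) = -166.0400 / 359.6000 = -0.462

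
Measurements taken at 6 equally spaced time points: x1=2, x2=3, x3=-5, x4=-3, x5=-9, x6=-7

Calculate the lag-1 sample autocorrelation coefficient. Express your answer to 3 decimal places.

Mean x̄ = (2 + 3 − 5 − 3 − 9 − 7)/6 = -3.1667
Numerator Σ_{t=1}^{5}(x_t−x̄)(x_{t+1}−x̄) = 41.6389
Denominator Σ(x_t−x̄)² = 116.8333
r_1 = 41.6389 / 116.8333 = 0.356

0.356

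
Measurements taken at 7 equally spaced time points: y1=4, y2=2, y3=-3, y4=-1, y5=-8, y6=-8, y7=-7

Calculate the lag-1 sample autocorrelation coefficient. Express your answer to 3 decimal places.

0.486

Mean ȳ = (4 + 2 − 3 − 1 − 8 − 8 − 7)/7 = -3.0000
Deviations from mean: 7.0000, 5.0000, 0.0000, 2.0000, -5.0000, -5.0000, -4.0000
Σ(y_t−ȳ)(y_{t+1}−ȳ) = (35.0000) + (0.0000) + (0.0000) + (-10.0000) + (25.0000) + (20.0000) = 70.0000
Denominator Σ(y_t−ȳ)² = 144.0000
r_1 = 70.0000 / 144.0000 = 0.486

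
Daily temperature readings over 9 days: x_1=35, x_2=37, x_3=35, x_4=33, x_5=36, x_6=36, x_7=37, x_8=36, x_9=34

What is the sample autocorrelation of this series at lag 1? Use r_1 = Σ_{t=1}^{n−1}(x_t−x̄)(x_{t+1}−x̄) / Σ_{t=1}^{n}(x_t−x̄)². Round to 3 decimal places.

-0.030

Mean x̄ = (35 + 37 + 35 + 33 + 36 + 36 + 37 + 36 + 34)/9 = 35.4444
Numerator Σ_{t=1}^{8}(x_t−x̄)(x_{t+1}−x̄) = -0.4198
Denominator Σ(x_t−x̄)² = 14.2222
r_1 = -0.4198 / 14.2222 = -0.030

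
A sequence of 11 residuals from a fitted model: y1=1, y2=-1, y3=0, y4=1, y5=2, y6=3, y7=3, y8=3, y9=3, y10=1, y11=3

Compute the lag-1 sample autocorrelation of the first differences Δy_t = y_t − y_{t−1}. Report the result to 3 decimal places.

First differences Δy: -2, 1, 1, 1, 1, 0, 0, 0, -2, 2
Mean of differences = 0.2000
Numerator Σ(Δy_t−Δȳ)(Δy_{t+1}−Δȳ) = -3.4400
Denominator Σ(Δy_t−Δȳ)² = 15.6000
r_1(Δy) = -3.4400 / 15.6000 = -0.221

-0.221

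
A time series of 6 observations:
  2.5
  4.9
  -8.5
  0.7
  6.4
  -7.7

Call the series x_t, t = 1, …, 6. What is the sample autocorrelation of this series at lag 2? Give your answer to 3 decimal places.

-0.394

Mean x̄ = (2.5 + 4.9 − 8.5 + 0.7 + 6.4 − 7.7)/6 = -0.2833
Σ(x_t−x̄)(x_{t+2}−x̄) = (-22.8697) + (5.0969) + (-54.9147) + (-7.2931) = -79.9806
Denominator Σ(x_t−x̄)² = 202.7683
r_2 = -79.9806 / 202.7683 = -0.394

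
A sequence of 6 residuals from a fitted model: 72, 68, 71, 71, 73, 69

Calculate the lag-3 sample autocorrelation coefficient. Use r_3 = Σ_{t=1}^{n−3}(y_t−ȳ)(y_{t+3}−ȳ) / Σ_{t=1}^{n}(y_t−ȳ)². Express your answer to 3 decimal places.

Mean ȳ = (72 + 68 + 71 + 71 + 73 + 69)/6 = 70.6667
Σ(y_t−ȳ)(y_{t+3}−ȳ) = (0.4444) + (-6.2222) + (-0.5556) = -6.3333
Denominator Σ(y_t−ȳ)² = 17.3333
r_3 = -6.3333 / 17.3333 = -0.365

-0.365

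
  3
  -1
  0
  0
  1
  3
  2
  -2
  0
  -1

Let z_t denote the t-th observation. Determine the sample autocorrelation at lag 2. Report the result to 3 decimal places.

-0.170

Mean z̄ = (3 − 1 + 0 + 0 + 1 + 3 + 2 − 2 + 0 − 1)/10 = 0.5000
Numerator Σ_{t=1}^{8}(z_t−z̄)(z_{t+2}−z̄) = -4.5000
Denominator Σ(z_t−z̄)² = 26.5000
r_2 = -4.5000 / 26.5000 = -0.170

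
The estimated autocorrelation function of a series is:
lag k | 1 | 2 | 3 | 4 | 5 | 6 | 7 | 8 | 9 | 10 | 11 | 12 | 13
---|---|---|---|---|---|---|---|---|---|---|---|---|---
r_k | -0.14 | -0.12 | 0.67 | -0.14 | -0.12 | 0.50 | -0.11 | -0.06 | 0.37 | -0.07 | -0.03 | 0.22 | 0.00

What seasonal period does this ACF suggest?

The largest autocorrelation is r_3 = 0.67, with weaker echoes at lags 6 (0.50), 9 (0.37) and 12 (0.22); the remaining lags stay at or below 0.00.
The dominant spike at lag 3 indicates a seasonal period of 3.

3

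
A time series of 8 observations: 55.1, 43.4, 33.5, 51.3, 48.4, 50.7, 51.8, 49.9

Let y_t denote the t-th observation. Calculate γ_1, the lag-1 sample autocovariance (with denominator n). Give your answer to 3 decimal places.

0.773

Mean ȳ = (55.1 + 43.4 + 33.5 + 51.3 + 48.4 + 50.7 + 51.8 + 49.9)/8 = 48.0125
Deviations: 7.0875, -4.6125, -14.5125, 3.2875, 0.3875, 2.6875, 3.7875, 1.8875
Σ_{t=1}^{7}(y_t−ȳ)(y_{t+1}−ȳ) = 6.1811
γ_1 = 6.1811 / 8 = 0.773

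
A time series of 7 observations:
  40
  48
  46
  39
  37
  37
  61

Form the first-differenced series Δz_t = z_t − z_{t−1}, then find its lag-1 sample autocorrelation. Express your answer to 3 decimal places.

First differences Δz: 8, -2, -7, -2, 0, 24
Mean of differences = 3.5000
Numerator Σ(Δz_t−Δz̄)(Δz_{t+1}−Δz̄) = 38.2500
Denominator Σ(Δz_t−Δz̄)² = 623.5000
r_1(Δz) = 38.2500 / 623.5000 = 0.061

0.061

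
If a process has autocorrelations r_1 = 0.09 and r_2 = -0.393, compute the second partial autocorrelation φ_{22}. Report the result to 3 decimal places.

-0.404

φ_{22} = (r_2 − r_1²) / (1 − r_1²)
r_1² = (0.09)² = 0.0081
Numerator = -0.393 − 0.0081 = -0.4011; denominator = 1 − 0.0081 = 0.9919
φ_{22} = -0.4011 / 0.9919 = -0.404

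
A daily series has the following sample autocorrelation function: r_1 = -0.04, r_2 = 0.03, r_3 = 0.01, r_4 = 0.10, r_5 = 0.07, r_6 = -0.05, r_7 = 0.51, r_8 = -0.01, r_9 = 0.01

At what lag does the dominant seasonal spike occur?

The largest autocorrelation is r_7 = 0.51; the remaining lags stay at or below 0.10.
The dominant spike at lag 7 indicates a seasonal period of 7.

7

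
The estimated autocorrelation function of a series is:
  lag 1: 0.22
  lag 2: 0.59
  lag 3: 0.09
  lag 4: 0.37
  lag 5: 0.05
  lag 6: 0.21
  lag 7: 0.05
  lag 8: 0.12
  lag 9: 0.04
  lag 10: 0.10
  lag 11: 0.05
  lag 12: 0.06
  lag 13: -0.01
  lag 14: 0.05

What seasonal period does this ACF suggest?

The largest autocorrelation is r_2 = 0.59, with a weaker echo at lag 4 (0.37); the remaining lags stay at or below 0.22.
The dominant spike at lag 2 indicates a seasonal period of 2.

2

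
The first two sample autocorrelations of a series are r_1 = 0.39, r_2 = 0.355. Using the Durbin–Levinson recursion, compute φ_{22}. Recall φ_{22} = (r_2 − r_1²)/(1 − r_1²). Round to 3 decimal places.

0.239

φ_{22} = (r_2 − r_1²) / (1 − r_1²)
r_1² = (0.39)² = 0.1521
Numerator = 0.355 − 0.1521 = 0.2029; denominator = 1 − 0.1521 = 0.8479
φ_{22} = 0.2029 / 0.8479 = 0.239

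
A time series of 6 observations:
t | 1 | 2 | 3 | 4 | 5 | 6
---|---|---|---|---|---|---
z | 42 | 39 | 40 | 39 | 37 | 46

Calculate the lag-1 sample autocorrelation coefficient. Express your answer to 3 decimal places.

-0.298

Mean z̄ = (42 + 39 + 40 + 39 + 37 + 46)/6 = 40.5000
Σ(z_t−z̄)(z_{t+1}−z̄) = (-2.2500) + (0.7500) + (0.7500) + (5.2500) + (-19.2500) = -14.7500
Denominator Σ(z_t−z̄)² = 49.5000
r_1 = -14.7500 / 49.5000 = -0.298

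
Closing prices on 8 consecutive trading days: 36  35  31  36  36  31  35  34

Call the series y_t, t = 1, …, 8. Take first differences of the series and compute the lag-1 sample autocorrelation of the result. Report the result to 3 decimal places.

First differences Δy: -1, -4, 5, 0, -5, 4, -1
Mean of differences = -0.2857
Numerator Σ(Δy_t−Δȳ)(Δy_{t+1}−Δȳ) = -40.0816
Denominator Σ(Δy_t−Δȳ)² = 83.4286
r_1(Δy) = -40.0816 / 83.4286 = -0.480

-0.480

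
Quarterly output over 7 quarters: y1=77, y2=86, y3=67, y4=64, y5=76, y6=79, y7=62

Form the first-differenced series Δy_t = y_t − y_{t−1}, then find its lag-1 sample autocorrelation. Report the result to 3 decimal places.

First differences Δy: 9, -19, -3, 12, 3, -17
Mean of differences = -2.5000
Numerator Σ(Δy_t−Δȳ)(Δy_{t+1}−Δȳ) = -188.7500
Denominator Σ(Δy_t−Δȳ)² = 855.5000
r_1(Δy) = -188.7500 / 855.5000 = -0.221

-0.221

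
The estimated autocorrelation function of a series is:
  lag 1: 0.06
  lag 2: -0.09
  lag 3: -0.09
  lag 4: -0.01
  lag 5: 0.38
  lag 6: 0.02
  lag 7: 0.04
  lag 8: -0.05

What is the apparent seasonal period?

5

The largest autocorrelation is r_5 = 0.38; the remaining lags stay at or below 0.06.
The dominant spike at lag 5 indicates a seasonal period of 5.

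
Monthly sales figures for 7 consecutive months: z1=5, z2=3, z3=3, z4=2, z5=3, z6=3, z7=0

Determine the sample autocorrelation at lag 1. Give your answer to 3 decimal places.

Mean z̄ = (5 + 3 + 3 + 2 + 3 + 3 + 0)/7 = 2.7143
Deviations from mean: 2.2857, 0.2857, 0.2857, -0.7143, 0.2857, 0.2857, -2.7143
Numerator Σ_{t=1}^{6}(z_t−z̄)(z_{t+1}−z̄) = -0.3673
Denominator Σ(z_t−z̄)² = 13.4286
r_1 = -0.3673 / 13.4286 = -0.027

-0.027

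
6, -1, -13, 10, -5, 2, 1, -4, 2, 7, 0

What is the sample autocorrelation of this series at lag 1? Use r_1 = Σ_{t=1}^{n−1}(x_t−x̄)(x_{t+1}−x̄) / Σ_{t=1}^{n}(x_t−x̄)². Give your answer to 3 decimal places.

-0.444

Mean x̄ = (6 − 1 − 13 + 10 − 5 + 2 + 1 − 4 + 2 + 7 + 0)/11 = 0.4545
Numerator Σ_{t=1}^{10}(x_t−x̄)(x_{t+1}−x̄) = -178.7521
Denominator Σ(x_t−x̄)² = 402.7273
r_1 = -178.7521 / 402.7273 = -0.444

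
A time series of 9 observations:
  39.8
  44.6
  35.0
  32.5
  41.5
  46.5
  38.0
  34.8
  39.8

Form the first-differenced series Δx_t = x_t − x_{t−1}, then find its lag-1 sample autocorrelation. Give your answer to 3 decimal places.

First differences Δx: 4.8, -9.6, -2.5, 9.0, 5.0, -8.5, -3.2, 5.0
Mean of differences = 0.0000
Numerator Σ(Δx_t−Δx̄)(Δx_{t+1}−Δx̄) = -30.8800
Denominator Σ(Δx_t−Δx̄)² = 334.9400
r_1(Δx) = -30.8800 / 334.9400 = -0.092

-0.092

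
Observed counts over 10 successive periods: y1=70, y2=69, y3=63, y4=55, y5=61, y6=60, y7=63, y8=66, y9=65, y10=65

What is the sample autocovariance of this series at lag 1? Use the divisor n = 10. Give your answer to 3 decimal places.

Mean ȳ = (70 + 69 + 63 + 55 + 61 + 60 + 63 + 66 + 65 + 65)/10 = 63.7000
Σ_{t=1}^{9}(y_t−ȳ)(y_{t+1}−ȳ) = 74.9100
γ_1 = 74.9100 / 10 = 7.491

7.491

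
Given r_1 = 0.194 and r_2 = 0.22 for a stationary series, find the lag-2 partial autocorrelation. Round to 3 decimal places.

0.189

φ_{22} = (r_2 − r_1²) / (1 − r_1²)
r_1² = (0.194)² = 0.037636
Numerator = 0.22 − 0.0376 = 0.1824; denominator = 1 − 0.0376 = 0.9624
φ_{22} = 0.1824 / 0.9624 = 0.189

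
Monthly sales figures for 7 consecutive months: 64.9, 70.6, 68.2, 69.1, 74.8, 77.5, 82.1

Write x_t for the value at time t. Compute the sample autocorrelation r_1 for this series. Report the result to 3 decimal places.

Mean x̄ = (64.9 + 70.6 + 68.2 + 69.1 + 74.8 + 77.5 + 82.1)/7 = 72.4571
Deviations from mean: -7.5571, -1.8571, -4.2571, -3.3571, 2.3429, 5.0429, 9.6429
Σ(x_t−x̄)(x_{t+1}−x̄) = (14.0347) + (7.9061) + (14.2918) + (-7.8653) + (11.8147) + (48.6276) = 88.8096
Denominator Σ(x_t−x̄)² = 213.8571
r_1 = 88.8096 / 213.8571 = 0.415

0.415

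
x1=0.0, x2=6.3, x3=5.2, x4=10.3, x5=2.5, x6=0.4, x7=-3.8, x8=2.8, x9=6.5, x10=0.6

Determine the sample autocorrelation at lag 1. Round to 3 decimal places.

Mean x̄ = (0.0 + 6.3 + 5.2 + 10.3 + 2.5 + 0.4 − 3.8 + 2.8 + 6.5 + 0.6)/10 = 3.0800
Numerator Σ_{t=1}^{9}(x_t−x̄)(x_{t+1}−x̄) = 20.5076
Denominator Σ(x_t−x̄)² = 149.2560
r_1 = 20.5076 / 149.2560 = 0.137

0.137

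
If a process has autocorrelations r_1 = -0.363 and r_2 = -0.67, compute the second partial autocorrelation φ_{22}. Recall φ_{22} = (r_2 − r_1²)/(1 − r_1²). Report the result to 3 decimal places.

φ_{22} = (r_2 − r_1²) / (1 − r_1²)
r_1² = (-0.363)² = 0.131769
Numerator = -0.67 − 0.1318 = -0.8018; denominator = 1 − 0.1318 = 0.8682
φ_{22} = -0.8018 / 0.8682 = -0.923

-0.923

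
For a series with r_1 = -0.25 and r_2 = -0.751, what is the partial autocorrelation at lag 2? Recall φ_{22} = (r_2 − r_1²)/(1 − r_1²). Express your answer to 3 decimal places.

φ_{22} = (r_2 − r_1²) / (1 − r_1²)
r_1² = (-0.25)² = 0.0625
Numerator = -0.751 − 0.0625 = -0.8135; denominator = 1 − 0.0625 = 0.9375
φ_{22} = -0.8135 / 0.9375 = -0.868

-0.868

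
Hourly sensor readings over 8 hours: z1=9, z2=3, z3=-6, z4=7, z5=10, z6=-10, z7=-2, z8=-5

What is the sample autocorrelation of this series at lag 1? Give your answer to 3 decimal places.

-0.088

Mean z̄ = (9 + 3 − 6 + 7 + 10 − 10 − 2 − 5)/8 = 0.7500
Deviations from mean: 8.2500, 2.2500, -6.7500, 6.2500, 9.2500, -10.7500, -2.7500, -5.7500
Σ(z_t−z̄)(z_{t+1}−z̄) = (18.5625) + (-15.1875) + (-42.1875) + (57.8125) + (-99.4375) + (29.5625) + (15.8125) = -35.0625
Denominator Σ(z_t−z̄)² = 399.5000
r_1 = -35.0625 / 399.5000 = -0.088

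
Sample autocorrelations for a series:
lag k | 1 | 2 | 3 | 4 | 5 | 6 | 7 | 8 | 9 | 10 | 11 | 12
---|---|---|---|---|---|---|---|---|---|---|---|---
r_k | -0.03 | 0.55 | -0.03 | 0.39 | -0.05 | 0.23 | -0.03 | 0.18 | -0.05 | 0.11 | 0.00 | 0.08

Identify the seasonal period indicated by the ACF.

The largest autocorrelation is r_2 = 0.55, with weaker echoes at lags 4 (0.39), 6 (0.23) and 8 (0.18); the remaining lags stay at or below 0.11.
The dominant spike at lag 2 indicates a seasonal period of 2.

2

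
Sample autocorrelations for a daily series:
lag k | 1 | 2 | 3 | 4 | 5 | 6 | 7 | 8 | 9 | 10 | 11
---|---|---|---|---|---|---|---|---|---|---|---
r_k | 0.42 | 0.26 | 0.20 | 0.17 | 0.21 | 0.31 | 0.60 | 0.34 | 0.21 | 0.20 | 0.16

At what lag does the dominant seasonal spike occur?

The largest autocorrelation is r_7 = 0.60; the remaining lags stay at or below 0.42. The elevated value at lag 1 (0.42), dropping to 0.26 at lag 2, reflects decaying short-term dependence rather than seasonality.
The dominant spike at lag 7 indicates a seasonal period of 7.

7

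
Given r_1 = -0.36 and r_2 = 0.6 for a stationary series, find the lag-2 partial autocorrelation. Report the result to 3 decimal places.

0.540

φ_{22} = (r_2 − r_1²) / (1 − r_1²)
r_1² = (-0.36)² = 0.1296
Numerator = 0.6 − 0.1296 = 0.4704; denominator = 1 − 0.1296 = 0.8704
φ_{22} = 0.4704 / 0.8704 = 0.540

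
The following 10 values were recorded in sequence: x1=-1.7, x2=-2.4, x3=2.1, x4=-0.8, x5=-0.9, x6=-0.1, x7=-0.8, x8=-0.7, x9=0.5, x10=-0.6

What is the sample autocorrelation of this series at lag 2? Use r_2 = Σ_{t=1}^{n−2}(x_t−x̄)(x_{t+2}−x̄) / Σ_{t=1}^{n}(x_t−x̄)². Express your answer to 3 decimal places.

Mean x̄ = (-1.7 − 2.4 + 2.1 − 0.8 − 0.9 − 0.1 − 0.8 − 0.7 + 0.5 − 0.6)/10 = -0.5400
Numerator Σ_{t=1}^{8}(x_t−x̄)(x_{t+2}−x̄) = -3.8812
Denominator Σ(x_t−x̄)² = 13.3440
r_2 = -3.8812 / 13.3440 = -0.291

-0.291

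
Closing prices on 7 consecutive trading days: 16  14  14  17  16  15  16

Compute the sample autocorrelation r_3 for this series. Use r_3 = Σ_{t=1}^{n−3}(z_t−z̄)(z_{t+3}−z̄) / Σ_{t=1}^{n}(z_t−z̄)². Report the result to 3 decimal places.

Mean z̄ = (16 + 14 + 14 + 17 + 16 + 15 + 16)/7 = 15.4286
Σ(z_t−z̄)(z_{t+3}−z̄) = (0.8980) + (-0.8163) + (0.6122) + (0.8980) = 1.5918
Denominator Σ(z_t−z̄)² = 7.7143
r_3 = 1.5918 / 7.7143 = 0.206

0.206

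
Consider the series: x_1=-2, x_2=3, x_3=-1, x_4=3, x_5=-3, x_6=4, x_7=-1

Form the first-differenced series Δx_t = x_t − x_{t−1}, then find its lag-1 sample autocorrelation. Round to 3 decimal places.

-0.822

First differences Δx: 5, -4, 4, -6, 7, -5
Mean of differences = 0.1667
Numerator Σ(Δx_t−Δx̄)(Δx_{t+1}−Δx̄) = -137.1944
Denominator Σ(Δx_t−Δx̄)² = 166.8333
r_1(Δx) = -137.1944 / 166.8333 = -0.822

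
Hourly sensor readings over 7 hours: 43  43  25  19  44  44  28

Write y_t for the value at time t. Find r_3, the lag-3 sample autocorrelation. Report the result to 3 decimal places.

Mean ȳ = (43 + 43 + 25 + 19 + 44 + 44 + 28)/7 = 35.1429
Deviations from mean: 7.8571, 7.8571, -10.1429, -16.1429, 8.8571, 8.8571, -7.1429
Σ(y_t−ȳ)(y_{t+3}−ȳ) = (-126.8367) + (69.5918) + (-89.8367) + (115.3061) = -31.7755
Denominator Σ(y_t−ȳ)² = 694.8571
r_3 = -31.7755 / 694.8571 = -0.046

-0.046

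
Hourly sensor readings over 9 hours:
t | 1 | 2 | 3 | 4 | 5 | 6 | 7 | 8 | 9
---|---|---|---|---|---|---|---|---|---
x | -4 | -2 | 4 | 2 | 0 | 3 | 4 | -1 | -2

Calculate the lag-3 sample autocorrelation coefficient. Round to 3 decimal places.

Mean x̄ = (-4 − 2 + 4 + 2 + 0 + 3 + 4 − 1 − 2)/9 = 0.4444
Numerator Σ_{t=1}^{6}(x_t−x̄)(x_{t+3}−x̄) = 3.1852
Denominator Σ(x_t−x̄)² = 68.2222
r_3 = 3.1852 / 68.2222 = 0.047

0.047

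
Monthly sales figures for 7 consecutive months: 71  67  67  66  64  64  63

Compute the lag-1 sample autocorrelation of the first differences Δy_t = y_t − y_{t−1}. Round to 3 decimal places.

First differences Δy: -4, 0, -1, -2, 0, -1
Mean of differences = -1.3333
Numerator Σ(Δy_t−Δȳ)(Δy_{t+1}−Δȳ) = -3.7778
Denominator Σ(Δy_t−Δȳ)² = 11.3333
r_1(Δy) = -3.7778 / 11.3333 = -0.333

-0.333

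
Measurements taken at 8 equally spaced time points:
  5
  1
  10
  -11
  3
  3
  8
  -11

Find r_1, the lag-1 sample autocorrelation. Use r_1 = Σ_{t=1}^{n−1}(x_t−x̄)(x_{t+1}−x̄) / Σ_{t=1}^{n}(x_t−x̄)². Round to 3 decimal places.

Mean x̄ = (5 + 1 + 10 − 11 + 3 + 3 + 8 − 11)/8 = 1.0000
Deviations from mean: 4.0000, 0.0000, 9.0000, -12.0000, 2.0000, 2.0000, 7.0000, -12.0000
Numerator Σ_{t=1}^{7}(x_t−x̄)(x_{t+1}−x̄) = -198.0000
Denominator Σ(x_t−x̄)² = 442.0000
r_1 = -198.0000 / 442.0000 = -0.448

-0.448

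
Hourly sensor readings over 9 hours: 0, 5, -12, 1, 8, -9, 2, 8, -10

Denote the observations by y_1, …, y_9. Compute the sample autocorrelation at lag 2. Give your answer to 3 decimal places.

-0.387

Mean ȳ = (0 + 5 − 12 + 1 + 8 − 9 + 2 + 8 − 10)/9 = -0.7778
Numerator Σ_{t=1}^{7}(y_t−ȳ)(y_{t+2}−ȳ) = -184.9877
Denominator Σ(y_t−ȳ)² = 477.5556
r_2 = -184.9877 / 477.5556 = -0.387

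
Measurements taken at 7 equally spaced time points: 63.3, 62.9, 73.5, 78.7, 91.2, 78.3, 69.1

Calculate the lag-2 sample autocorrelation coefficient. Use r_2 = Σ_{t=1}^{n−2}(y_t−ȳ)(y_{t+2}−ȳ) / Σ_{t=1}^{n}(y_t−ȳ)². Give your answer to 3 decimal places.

Mean ȳ = (63.3 + 62.9 + 73.5 + 78.7 + 91.2 + 78.3 + 69.1)/7 = 73.8571
Deviations from mean: -10.5571, -10.9571, -0.3571, 4.8429, 17.3429, 4.4429, -4.7571
Σ(y_t−ȳ)(y_{t+2}−ȳ) = (3.7704) + (-53.0639) + (-6.1939) + (21.5161) + (-82.5024) = -116.4737
Denominator Σ(y_t−ȳ)² = 598.2371
r_2 = -116.4737 / 598.2371 = -0.195

-0.195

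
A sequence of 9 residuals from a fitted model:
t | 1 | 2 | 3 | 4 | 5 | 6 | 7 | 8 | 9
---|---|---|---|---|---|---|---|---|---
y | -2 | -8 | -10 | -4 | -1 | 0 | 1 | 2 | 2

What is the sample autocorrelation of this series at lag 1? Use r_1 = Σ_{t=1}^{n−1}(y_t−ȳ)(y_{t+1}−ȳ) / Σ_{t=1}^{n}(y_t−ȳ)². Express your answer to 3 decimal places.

0.646

Mean ȳ = (-2 − 8 − 10 − 4 − 1 + 0 + 1 + 2 + 2)/9 = -2.2222
Numerator Σ_{t=1}^{8}(y_t−ȳ)(y_{t+1}−ȳ) = 96.6173
Denominator Σ(y_t−ȳ)² = 149.5556
r_1 = 96.6173 / 149.5556 = 0.646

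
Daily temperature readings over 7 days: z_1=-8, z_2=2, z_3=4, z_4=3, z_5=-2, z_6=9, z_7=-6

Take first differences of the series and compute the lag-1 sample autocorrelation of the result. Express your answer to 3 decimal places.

-0.420

First differences Δz: 10, 2, -1, -5, 11, -15
Mean of differences = 0.3333
Numerator Σ(Δz_t−Δz̄)(Δz_{t+1}−Δz̄) = -199.4444
Denominator Σ(Δz_t−Δz̄)² = 475.3333
r_1(Δz) = -199.4444 / 475.3333 = -0.420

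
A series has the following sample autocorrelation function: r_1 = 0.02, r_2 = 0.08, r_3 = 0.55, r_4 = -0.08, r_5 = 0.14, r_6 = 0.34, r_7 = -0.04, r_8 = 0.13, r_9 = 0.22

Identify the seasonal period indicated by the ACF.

The largest autocorrelation is r_3 = 0.55, with weaker echoes at lags 6 (0.34) and 9 (0.22); the remaining lags stay at or below 0.14.
The dominant spike at lag 3 indicates a seasonal period of 3.

3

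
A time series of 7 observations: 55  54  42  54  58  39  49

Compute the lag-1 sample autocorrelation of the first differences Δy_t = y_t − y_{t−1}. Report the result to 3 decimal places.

First differences Δy: -1, -12, 12, 4, -19, 10
Mean of differences = -1.0000
Numerator Σ(Δy_t−Δȳ)(Δy_{t+1}−Δȳ) = -366.0000
Denominator Σ(Δy_t−Δȳ)² = 760.0000
r_1(Δy) = -366.0000 / 760.0000 = -0.482

-0.482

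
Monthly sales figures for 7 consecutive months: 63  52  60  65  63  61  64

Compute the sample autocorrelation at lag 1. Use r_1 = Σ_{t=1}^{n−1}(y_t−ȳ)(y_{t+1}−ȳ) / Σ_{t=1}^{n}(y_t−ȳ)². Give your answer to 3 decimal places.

Mean ȳ = (63 + 52 + 60 + 65 + 63 + 61 + 64)/7 = 61.1429
Deviations from mean: 1.8571, -9.1429, -1.1429, 3.8571, 1.8571, -0.1429, 2.8571
Numerator Σ_{t=1}^{6}(y_t−ȳ)(y_{t+1}−ȳ) = -4.4490
Denominator Σ(y_t−ȳ)² = 114.8571
r_1 = -4.4490 / 114.8571 = -0.039

-0.039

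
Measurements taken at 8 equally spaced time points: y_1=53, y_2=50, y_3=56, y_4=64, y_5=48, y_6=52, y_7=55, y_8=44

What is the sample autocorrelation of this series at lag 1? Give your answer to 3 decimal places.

-0.178

Mean ȳ = (53 + 50 + 56 + 64 + 48 + 52 + 55 + 44)/8 = 52.7500
Deviations from mean: 0.2500, -2.7500, 3.2500, 11.2500, -4.7500, -0.7500, 2.2500, -8.7500
Σ(y_t−ȳ)(y_{t+1}−ȳ) = (-0.6875) + (-8.9375) + (36.5625) + (-53.4375) + (3.5625) + (-1.6875) + (-19.6875) = -44.3125
Denominator Σ(y_t−ȳ)² = 249.5000
r_1 = -44.3125 / 249.5000 = -0.178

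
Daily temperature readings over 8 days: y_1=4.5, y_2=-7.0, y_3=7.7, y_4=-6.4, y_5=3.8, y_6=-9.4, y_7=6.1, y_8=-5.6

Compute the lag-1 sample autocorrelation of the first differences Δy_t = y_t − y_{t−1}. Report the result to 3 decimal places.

-0.862

First differences Δy: -11.5, 14.7, -14.1, 10.2, -13.2, 15.5, -11.7
Mean of differences = -1.4429
Numerator Σ(Δy_t−Δȳ)(Δy_{t+1}−Δȳ) = -1023.9104
Denominator Σ(Δy_t−Δȳ)² = 1187.9971
r_1(Δy) = -1023.9104 / 1187.9971 = -0.862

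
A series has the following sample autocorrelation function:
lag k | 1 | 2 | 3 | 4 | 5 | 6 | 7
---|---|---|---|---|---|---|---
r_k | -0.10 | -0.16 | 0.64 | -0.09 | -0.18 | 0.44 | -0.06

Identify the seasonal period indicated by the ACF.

The largest autocorrelation is r_3 = 0.64, with a weaker echo at lag 6 (0.44); the remaining lags stay at or below -0.06.
The dominant spike at lag 3 indicates a seasonal period of 3.

3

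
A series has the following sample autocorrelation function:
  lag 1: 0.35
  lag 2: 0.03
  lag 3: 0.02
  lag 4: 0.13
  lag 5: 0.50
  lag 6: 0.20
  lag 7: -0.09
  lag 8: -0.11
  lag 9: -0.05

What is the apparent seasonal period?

5

The largest autocorrelation is r_5 = 0.50; the remaining lags stay at or below 0.35. The elevated value at lag 1 (0.35), dropping to 0.03 at lag 2, reflects decaying short-term dependence rather than seasonality.
The dominant spike at lag 5 indicates a seasonal period of 5.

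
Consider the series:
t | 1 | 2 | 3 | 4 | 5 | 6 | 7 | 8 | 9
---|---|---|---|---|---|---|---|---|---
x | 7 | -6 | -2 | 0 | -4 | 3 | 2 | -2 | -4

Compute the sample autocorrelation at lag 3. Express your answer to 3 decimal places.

Mean x̄ = (7 − 6 − 2 + 0 − 4 + 3 + 2 − 2 − 4)/9 = -0.6667
Σ(x_t−x̄)(x_{t+3}−x̄) = (5.1111) + (17.7778) + (-4.8889) + (1.7778) + (4.4444) + (-12.2222) = 12.0000
Denominator Σ(x_t−x̄)² = 134.0000
r_3 = 12.0000 / 134.0000 = 0.090

0.090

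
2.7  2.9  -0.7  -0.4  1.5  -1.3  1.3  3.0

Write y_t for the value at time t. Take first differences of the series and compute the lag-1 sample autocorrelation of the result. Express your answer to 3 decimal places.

First differences Δy: 0.2, -3.6, 0.3, 1.9, -2.8, 2.6, 1.7
Mean of differences = 0.0429
Numerator Σ(Δy_t−Δȳ)(Δy_{t+1}−Δȳ) = -9.3433
Denominator Σ(Δy_t−Δȳ)² = 34.1771
r_1(Δy) = -9.3433 / 34.1771 = -0.273

-0.273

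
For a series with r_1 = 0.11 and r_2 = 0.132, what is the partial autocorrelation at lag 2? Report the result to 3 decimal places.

0.121

φ_{22} = (r_2 − r_1²) / (1 − r_1²)
r_1² = (0.11)² = 0.0121
Numerator = 0.132 − 0.0121 = 0.1199; denominator = 1 − 0.0121 = 0.9879
φ_{22} = 0.1199 / 0.9879 = 0.121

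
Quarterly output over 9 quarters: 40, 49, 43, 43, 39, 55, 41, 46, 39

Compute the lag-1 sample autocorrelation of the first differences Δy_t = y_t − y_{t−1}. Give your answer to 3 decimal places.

First differences Δy: 9, -6, 0, -4, 16, -14, 5, -7
Mean of differences = -0.1250
Numerator Σ(Δy_t−Δȳ)(Δy_{t+1}−Δȳ) = -447.3906
Denominator Σ(Δy_t−Δȳ)² = 658.8750
r_1(Δy) = -447.3906 / 658.8750 = -0.679

-0.679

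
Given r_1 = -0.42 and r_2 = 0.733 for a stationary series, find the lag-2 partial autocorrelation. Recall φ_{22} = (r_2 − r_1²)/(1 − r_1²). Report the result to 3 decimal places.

φ_{22} = (r_2 − r_1²) / (1 − r_1²)
r_1² = (-0.42)² = 0.1764
Numerator = 0.733 − 0.1764 = 0.5566; denominator = 1 − 0.1764 = 0.8236
φ_{22} = 0.5566 / 0.8236 = 0.676

0.676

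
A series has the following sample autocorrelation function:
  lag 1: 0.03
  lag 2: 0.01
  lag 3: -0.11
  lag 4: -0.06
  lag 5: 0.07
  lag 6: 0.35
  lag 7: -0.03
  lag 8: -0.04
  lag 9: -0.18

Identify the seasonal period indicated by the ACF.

The largest autocorrelation is r_6 = 0.35; the remaining lags stay at or below 0.07.
The dominant spike at lag 6 indicates a seasonal period of 6.

6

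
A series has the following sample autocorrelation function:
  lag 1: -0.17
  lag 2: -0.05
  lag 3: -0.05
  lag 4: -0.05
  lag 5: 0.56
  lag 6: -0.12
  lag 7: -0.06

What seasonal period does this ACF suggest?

5

The largest autocorrelation is r_5 = 0.56; the remaining lags stay at or below -0.05.
The dominant spike at lag 5 indicates a seasonal period of 5.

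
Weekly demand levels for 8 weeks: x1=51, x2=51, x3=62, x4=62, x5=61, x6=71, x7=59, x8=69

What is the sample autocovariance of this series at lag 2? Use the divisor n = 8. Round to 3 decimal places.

9.109

Mean x̄ = (51 + 51 + 62 + 62 + 61 + 71 + 59 + 69)/8 = 60.7500
Deviations: -9.7500, -9.7500, 1.2500, 1.2500, 0.2500, 10.2500, -1.7500, 8.2500
Σ_{t=1}^{6}(x_t−x̄)(x_{t+2}−x̄) = 72.8750
γ_2 = 72.8750 / 8 = 9.109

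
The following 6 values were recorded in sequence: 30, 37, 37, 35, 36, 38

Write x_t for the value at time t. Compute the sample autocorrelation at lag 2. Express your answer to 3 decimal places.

Mean x̄ = (30 + 37 + 37 + 35 + 36 + 38)/6 = 35.5000
Deviations from mean: -5.5000, 1.5000, 1.5000, -0.5000, 0.5000, 2.5000
Σ(x_t−x̄)(x_{t+2}−x̄) = (-8.2500) + (-0.7500) + (0.7500) + (-1.2500) = -9.5000
Denominator Σ(x_t−x̄)² = 41.5000
r_2 = -9.5000 / 41.5000 = -0.229

-0.229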